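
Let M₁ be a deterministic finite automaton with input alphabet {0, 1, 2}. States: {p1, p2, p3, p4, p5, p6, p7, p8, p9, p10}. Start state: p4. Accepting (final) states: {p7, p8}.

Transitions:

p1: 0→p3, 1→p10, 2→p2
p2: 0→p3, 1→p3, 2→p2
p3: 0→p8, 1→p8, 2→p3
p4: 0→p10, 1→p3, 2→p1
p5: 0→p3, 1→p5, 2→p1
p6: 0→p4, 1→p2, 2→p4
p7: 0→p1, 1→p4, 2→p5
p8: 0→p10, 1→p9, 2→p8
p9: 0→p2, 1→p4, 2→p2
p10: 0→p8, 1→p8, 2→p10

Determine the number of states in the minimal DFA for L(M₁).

First remove the unreachable states {p5,p6,p7}; 7 states remain.
P0 = {p8} | {p1,p2,p3,p4,p9,p10}.
Refine {p1,p2,p3,p4,p9,p10} on symbol 0: members go to different blocks, giving {p1,p2,p4,p9} and {p3,p10}.
Split {p1,p2,p4,p9} by δ(·,0) → {p1,p2,p4} and {p9}.
No further refinement is possible. Final partition (4 blocks): {p8} | {p1,p2,p4} | {p3,p10} | {p9}.

4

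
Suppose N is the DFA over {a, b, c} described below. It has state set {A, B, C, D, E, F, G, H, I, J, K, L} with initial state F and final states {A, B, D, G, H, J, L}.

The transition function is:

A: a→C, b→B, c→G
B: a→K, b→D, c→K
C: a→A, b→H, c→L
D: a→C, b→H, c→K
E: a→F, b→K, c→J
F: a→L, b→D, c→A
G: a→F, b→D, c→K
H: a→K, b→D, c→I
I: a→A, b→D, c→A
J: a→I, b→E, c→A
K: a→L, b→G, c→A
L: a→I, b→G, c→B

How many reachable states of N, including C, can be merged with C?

4

States {E,J} cannot be reached from the start state, so discard them.
Start with accepting vs non-accepting: {A,B,D,G,H,L} | {C,F,I,K}.
On input c, block {A,B,D,G,H,L} splits into {B,D,G,H} and {A,L}.
No further refinement is possible. Final partition (3 blocks): {B,D,G,H} | {C,F,I,K} | {A,L}.
The equivalence class containing C is {C,F,I,K}, of size 4.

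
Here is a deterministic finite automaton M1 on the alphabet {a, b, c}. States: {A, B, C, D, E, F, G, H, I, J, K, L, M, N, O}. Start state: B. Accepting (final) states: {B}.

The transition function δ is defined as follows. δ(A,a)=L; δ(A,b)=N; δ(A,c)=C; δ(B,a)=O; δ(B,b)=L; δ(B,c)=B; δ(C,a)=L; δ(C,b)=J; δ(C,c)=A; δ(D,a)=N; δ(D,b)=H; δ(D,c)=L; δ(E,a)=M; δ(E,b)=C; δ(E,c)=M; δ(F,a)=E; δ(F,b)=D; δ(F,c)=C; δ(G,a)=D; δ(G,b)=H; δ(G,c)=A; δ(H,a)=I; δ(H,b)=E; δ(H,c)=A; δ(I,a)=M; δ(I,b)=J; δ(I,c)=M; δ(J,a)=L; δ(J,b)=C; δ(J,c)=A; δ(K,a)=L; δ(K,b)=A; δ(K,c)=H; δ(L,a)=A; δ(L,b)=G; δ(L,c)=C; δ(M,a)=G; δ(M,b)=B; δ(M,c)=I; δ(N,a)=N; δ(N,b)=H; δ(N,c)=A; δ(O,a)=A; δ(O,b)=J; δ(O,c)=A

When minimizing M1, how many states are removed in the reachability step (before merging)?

2

BFS from B reaches {A, B, C, D, E, G, H, I, J, L, M, N, O}; the 2 state(s) F, K are never visited.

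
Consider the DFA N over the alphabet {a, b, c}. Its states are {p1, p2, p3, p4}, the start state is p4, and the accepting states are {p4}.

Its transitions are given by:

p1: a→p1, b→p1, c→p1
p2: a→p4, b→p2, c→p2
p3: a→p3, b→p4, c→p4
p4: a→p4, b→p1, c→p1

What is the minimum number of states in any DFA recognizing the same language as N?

2

States {p2,p3} cannot be reached from the start state, so discard them.
P0 = {p4} | {p1}.
Stable partition: {p4} | {p1} — 2 equivalence classes.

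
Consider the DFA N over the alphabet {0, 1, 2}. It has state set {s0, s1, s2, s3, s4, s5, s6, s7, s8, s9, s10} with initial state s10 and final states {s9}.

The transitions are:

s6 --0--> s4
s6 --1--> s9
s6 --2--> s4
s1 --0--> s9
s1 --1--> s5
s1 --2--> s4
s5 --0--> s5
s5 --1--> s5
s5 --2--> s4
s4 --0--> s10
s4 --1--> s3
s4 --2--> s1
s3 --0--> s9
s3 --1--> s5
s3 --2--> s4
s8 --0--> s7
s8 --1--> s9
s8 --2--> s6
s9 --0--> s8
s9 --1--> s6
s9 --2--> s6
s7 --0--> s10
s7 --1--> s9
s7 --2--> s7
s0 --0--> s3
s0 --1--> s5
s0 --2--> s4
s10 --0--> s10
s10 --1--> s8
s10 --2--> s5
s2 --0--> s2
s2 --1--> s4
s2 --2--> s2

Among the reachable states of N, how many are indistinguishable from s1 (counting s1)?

2

First remove the unreachable states {s0,s2}; 9 states remain.
Initial partition by acceptance: {s9} | {s1,s3,s4,s5,s6,s7,s8,s10}.
Split {s1,s3,s4,s5,s6,s7,s8,s10} by δ(·,0) → {s4,s5,s6,s7,s8,s10} and {s1,s3}.
Refine {s4,s5,s6,s7,s8,s10} on symbol 1: members go to different blocks, giving {s6,s7,s8} and {s5,s10} and {s4}.
Split {s6,s7,s8} by δ(·,0) → {s6} and {s7} and {s8}.
Refine {s5,s10} on symbol 1: members go to different blocks, giving {s5} and {s10}.
Stable partition: {s9} | {s6} | {s1,s3} | {s5} | {s4} | {s7} | {s8} | {s10} — 8 equivalence classes.
State s1 belongs to the block {s1,s3}, which has 2 states.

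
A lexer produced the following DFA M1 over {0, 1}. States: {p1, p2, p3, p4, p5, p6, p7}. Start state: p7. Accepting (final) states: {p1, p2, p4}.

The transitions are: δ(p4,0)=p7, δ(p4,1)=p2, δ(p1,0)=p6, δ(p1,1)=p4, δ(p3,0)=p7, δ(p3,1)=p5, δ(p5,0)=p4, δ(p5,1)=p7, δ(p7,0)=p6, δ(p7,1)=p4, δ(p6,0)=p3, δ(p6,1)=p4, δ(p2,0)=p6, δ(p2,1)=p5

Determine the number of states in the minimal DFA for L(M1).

States {p1} cannot be reached from the start state, so discard them.
Start with accepting vs non-accepting: {p2,p4} | {p3,p5,p6,p7}.
Refine {p2,p4} on symbol 1: members go to different blocks, giving {p2} and {p4}.
Refine {p3,p5,p6,p7} on symbol 0: members go to different blocks, giving {p3,p6,p7} and {p5}.
Split {p3,p6,p7} by δ(·,1) → {p6,p7} and {p3}.
Refine {p6,p7} on symbol 0: members go to different blocks, giving {p6} and {p7}.
No further refinement is possible. Final partition (6 blocks): {p2} | {p6} | {p4} | {p5} | {p3} | {p7}.

6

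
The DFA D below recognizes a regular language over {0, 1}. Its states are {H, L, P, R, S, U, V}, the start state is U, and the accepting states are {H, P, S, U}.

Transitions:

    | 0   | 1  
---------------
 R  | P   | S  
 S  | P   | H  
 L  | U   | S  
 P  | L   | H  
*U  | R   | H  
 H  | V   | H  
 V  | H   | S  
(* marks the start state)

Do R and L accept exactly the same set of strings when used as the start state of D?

Yes

Start with accepting vs non-accepting: {H,P,S,U} | {L,R,V}.
Refine {H,P,S,U} on symbol 0: members go to different blocks, giving {H,P,U} and {S}.
The partition is now stable with 3 blocks: {H,P,U} | {L,R,V} | {S}.
R and L lie in the same block of the stable partition, so they are equivalent — no string distinguishes them.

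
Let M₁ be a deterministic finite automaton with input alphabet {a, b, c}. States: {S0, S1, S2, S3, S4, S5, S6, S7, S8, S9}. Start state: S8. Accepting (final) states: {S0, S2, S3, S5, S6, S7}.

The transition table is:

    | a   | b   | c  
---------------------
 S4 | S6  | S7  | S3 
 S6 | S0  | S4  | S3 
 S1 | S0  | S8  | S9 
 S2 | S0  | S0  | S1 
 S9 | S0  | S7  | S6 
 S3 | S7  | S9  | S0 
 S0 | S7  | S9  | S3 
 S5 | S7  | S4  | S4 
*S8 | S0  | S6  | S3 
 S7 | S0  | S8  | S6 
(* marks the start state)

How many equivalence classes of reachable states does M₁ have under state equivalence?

2

First remove the unreachable states {S1,S2,S5}; 7 states remain.
Start with accepting vs non-accepting: {S0,S3,S6,S7} | {S4,S8,S9}.
The partition is now stable with 2 blocks: {S0,S3,S6,S7} | {S4,S8,S9}.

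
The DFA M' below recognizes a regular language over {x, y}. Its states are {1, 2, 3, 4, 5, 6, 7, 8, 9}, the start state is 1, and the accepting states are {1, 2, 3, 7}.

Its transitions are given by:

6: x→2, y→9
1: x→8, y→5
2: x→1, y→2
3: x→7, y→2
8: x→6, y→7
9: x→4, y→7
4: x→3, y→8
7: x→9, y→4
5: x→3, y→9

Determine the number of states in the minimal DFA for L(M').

All states are reachable from the start state.
Initial partition by acceptance: {1,2,3,7} | {4,5,6,8,9}.
Split {1,2,3,7} by δ(·,x) → {1,7} and {2,3}.
On input x, block {4,5,6,8,9} splits into {4,5,6} and {8,9}.
No further refinement is possible. Final partition (4 blocks): {1,7} | {4,5,6} | {2,3} | {8,9}.

4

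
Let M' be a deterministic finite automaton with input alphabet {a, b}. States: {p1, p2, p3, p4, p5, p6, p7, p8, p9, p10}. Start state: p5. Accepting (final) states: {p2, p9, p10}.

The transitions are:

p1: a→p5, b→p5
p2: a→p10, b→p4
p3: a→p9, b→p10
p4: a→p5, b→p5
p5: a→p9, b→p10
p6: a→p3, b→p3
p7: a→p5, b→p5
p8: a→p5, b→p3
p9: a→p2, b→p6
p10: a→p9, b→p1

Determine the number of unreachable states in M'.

2

BFS from p5 reaches {p1, p2, p3, p4, p5, p6, p9, p10}; the 2 state(s) p7, p8 are never visited.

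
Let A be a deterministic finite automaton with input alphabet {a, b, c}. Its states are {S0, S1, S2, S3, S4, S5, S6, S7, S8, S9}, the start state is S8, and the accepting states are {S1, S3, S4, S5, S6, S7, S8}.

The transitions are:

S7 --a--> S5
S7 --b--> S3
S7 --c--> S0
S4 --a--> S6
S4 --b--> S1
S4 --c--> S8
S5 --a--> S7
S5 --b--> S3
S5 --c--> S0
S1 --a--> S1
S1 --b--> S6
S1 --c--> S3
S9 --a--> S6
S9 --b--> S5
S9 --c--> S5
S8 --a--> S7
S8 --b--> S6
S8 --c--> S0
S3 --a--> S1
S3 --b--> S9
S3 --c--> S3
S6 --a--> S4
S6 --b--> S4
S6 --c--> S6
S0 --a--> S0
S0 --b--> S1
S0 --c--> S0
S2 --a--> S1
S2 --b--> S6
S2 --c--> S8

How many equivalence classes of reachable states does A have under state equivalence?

Reachable states from the start: {S0,S1,S3,S4,S5,S6,S7,S8,S9}. Unreachable: {S2} — drop them.
Initial partition by acceptance: {S1,S3,S4,S5,S6,S7,S8} | {S0,S9}.
Refine {S1,S3,S4,S5,S6,S7,S8} on symbol b: members go to different blocks, giving {S1,S4,S5,S6,S7,S8} and {S3}.
Refine {S1,S4,S5,S6,S7,S8} on symbol b: members go to different blocks, giving {S1,S4,S6,S8} and {S5,S7}.
Split {S1,S4,S6,S8} by δ(·,a) → {S1,S4,S6} and {S8}.
Split {S1,S4,S6} by δ(·,c) → {S1} and {S4} and {S6}.
On input a, block {S0,S9} splits into {S0} and {S9}.
The partition is now stable with 8 blocks: {S1} | {S0} | {S3} | {S5,S7} | {S8} | {S4} | {S6} | {S9}.

8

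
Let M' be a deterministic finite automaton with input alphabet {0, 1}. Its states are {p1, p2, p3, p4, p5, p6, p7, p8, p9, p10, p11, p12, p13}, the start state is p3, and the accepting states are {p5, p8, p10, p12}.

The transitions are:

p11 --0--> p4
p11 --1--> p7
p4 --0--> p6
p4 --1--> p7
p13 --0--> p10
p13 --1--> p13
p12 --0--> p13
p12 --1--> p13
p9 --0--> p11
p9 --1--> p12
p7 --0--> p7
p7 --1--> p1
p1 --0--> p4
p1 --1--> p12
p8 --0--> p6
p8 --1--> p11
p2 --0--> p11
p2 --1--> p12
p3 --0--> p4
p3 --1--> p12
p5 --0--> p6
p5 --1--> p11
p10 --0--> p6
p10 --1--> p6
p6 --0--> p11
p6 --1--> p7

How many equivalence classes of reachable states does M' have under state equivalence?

Reachable states from the start: {p1,p3,p4,p6,p7,p10,p11,p12,p13}. Unreachable: {p2,p5,p8,p9} — drop them.
P0 = {p10,p12} | {p1,p3,p4,p6,p7,p11,p13}.
Refine {p1,p3,p4,p6,p7,p11,p13} on symbol 0: members go to different blocks, giving {p1,p3,p4,p6,p7,p11} and {p13}.
On input 0, block {p10,p12} splits into {p10} and {p12}.
Refine {p1,p3,p4,p6,p7,p11} on symbol 1: members go to different blocks, giving {p4,p6,p7,p11} and {p1,p3}.
On input 1, block {p4,p6,p7,p11} splits into {p4,p6,p11} and {p7}.
Stable partition: {p10} | {p4,p6,p11} | {p13} | {p12} | {p1,p3} | {p7} — 6 equivalence classes.

6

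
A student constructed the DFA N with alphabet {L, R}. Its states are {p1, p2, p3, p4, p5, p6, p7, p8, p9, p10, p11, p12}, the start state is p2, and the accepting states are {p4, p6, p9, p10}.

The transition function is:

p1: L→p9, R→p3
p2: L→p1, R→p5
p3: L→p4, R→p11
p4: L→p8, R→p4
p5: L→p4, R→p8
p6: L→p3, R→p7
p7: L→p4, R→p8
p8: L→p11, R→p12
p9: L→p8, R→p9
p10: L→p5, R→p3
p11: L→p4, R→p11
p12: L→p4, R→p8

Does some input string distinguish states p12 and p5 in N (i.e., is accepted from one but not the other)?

No

States {p6,p7,p10} cannot be reached from the start state, so discard them.
P0 = {p4,p9} | {p1,p2,p3,p5,p8,p11,p12}.
Split {p1,p2,p3,p5,p8,p11,p12} by δ(·,L) → {p1,p3,p5,p11,p12} and {p2,p8}.
On input R, block {p1,p3,p5,p11,p12} splits into {p1,p3,p11} and {p5,p12}.
No further refinement is possible. Final partition (4 blocks): {p4,p9} | {p1,p3,p11} | {p2,p8} | {p5,p12}.
p12 and p5 lie in the same block of the stable partition, so they are equivalent — no string distinguishes them.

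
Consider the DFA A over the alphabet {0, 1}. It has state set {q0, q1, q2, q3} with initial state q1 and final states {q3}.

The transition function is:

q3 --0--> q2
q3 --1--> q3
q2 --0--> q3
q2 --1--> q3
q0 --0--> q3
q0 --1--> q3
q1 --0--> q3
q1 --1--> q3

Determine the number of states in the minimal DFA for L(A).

Reachable states from the start: {q1,q2,q3}. Unreachable: {q0} — drop them.
Initial partition by acceptance: {q3} | {q1,q2}.
No further refinement is possible. Final partition (2 blocks): {q3} | {q1,q2}.

2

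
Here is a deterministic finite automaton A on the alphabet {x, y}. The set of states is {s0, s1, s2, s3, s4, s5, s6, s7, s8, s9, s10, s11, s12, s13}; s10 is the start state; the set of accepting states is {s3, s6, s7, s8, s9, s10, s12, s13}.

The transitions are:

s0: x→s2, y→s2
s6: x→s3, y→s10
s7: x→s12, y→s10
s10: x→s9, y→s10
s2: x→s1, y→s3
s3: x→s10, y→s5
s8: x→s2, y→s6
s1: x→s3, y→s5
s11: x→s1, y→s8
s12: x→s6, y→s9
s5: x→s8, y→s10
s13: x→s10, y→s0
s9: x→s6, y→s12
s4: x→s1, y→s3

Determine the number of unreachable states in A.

Starting at s10 and following transitions, the reachable set is {s1, s2, s3, s5, s6, s8, s9, s10, s12}. That leaves s0, s4, s7, s11, s13 unreachable — 5 in total.

5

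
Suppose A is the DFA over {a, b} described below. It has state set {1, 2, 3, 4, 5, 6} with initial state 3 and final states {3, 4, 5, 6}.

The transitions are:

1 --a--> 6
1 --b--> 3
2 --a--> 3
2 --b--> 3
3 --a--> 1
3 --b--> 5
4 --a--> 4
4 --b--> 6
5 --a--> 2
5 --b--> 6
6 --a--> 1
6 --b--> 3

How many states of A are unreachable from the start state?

1

BFS from 3 reaches {1, 2, 3, 5, 6}; the 1 state(s) 4 are never visited.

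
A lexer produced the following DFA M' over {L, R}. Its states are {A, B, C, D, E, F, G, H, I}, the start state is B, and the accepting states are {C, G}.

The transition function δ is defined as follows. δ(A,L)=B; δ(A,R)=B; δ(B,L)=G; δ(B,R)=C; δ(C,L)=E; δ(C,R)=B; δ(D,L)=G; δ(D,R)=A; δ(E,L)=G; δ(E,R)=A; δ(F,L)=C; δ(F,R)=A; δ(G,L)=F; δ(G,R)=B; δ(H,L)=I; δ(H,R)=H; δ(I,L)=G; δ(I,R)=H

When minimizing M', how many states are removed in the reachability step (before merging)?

BFS from B reaches {A, B, C, E, F, G}; the 3 state(s) D, H, I are never visited.

3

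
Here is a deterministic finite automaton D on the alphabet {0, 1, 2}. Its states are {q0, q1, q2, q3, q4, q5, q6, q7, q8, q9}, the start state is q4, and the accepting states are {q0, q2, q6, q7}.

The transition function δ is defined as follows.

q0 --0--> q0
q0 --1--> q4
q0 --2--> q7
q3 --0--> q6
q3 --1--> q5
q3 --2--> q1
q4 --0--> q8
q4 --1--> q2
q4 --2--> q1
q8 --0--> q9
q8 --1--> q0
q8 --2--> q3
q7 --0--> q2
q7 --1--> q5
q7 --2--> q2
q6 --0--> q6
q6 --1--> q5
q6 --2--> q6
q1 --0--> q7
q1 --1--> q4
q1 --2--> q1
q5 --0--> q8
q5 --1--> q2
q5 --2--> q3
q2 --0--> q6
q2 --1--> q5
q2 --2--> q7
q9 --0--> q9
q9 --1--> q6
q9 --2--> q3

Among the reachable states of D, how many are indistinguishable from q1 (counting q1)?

All states are reachable from the start state.
Initial partition by acceptance: {q0,q2,q6,q7} | {q1,q3,q4,q5,q8,q9}.
Split {q1,q3,q4,q5,q8,q9} by δ(·,0) → {q4,q5,q8,q9} and {q1,q3}.
Stable partition: {q0,q2,q6,q7} | {q4,q5,q8,q9} | {q1,q3} — 3 equivalence classes.
The equivalence class containing q1 is {q1,q3}, of size 2.

2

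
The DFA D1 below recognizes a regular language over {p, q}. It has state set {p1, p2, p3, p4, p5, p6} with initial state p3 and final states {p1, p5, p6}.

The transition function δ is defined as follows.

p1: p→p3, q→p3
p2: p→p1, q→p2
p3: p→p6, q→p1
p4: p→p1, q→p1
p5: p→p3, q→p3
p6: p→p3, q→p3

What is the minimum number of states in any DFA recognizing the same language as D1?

Reachable states from the start: {p1,p3,p6}. Unreachable: {p2,p4,p5} — drop them.
Initial partition by acceptance: {p1,p6} | {p3}.
No further refinement is possible. Final partition (2 blocks): {p1,p6} | {p3}.

2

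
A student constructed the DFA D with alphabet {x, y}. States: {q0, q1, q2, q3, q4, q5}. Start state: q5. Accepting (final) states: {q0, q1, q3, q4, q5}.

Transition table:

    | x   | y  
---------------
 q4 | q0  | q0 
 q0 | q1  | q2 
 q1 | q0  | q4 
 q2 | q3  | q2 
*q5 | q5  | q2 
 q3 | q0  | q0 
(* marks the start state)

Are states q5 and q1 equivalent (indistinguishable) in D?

All states are reachable from the start state.
P0 = {q0,q1,q3,q4,q5} | {q2}.
On input y, block {q0,q1,q3,q4,q5} splits into {q1,q3,q4} and {q0,q5}.
Refine {q1,q3,q4} on symbol y: members go to different blocks, giving {q3,q4} and {q1}.
On input x, block {q0,q5} splits into {q0} and {q5}.
The partition is now stable with 5 blocks: {q3,q4} | {q2} | {q0} | {q1} | {q5}.
q5 and q1 end up in different blocks, so they are distinguishable. For instance, the string 'y' is accepted from only q1.

No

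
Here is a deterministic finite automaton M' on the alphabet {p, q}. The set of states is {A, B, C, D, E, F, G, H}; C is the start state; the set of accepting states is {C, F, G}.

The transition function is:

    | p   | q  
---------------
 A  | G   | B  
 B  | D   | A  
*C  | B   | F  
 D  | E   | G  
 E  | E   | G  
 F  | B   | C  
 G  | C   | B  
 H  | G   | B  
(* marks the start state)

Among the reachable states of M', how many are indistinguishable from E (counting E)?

Reachable states from the start: {A,B,C,D,E,F,G}. Unreachable: {H} — drop them.
Initial partition by acceptance: {C,F,G} | {A,B,D,E}.
On input p, block {C,F,G} splits into {C,F} and {G}.
On input p, block {A,B,D,E} splits into {B,D,E} and {A}.
Split {B,D,E} by δ(·,q) → {D,E} and {B}.
The partition is now stable with 5 blocks: {C,F} | {D,E} | {G} | {A} | {B}.
The equivalence class containing E is {D,E}, of size 2.

2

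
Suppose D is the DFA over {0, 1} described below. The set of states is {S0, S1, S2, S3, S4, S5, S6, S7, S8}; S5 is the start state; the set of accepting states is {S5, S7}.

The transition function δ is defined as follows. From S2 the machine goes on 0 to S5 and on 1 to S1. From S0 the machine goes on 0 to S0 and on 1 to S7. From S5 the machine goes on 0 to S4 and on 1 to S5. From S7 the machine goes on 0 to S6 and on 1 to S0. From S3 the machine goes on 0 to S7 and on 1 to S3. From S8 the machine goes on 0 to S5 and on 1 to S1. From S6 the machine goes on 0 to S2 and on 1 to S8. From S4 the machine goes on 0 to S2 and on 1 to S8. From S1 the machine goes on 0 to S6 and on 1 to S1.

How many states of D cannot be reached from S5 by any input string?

3

Starting at S5 and following transitions, the reachable set is {S1, S2, S4, S5, S6, S8}. That leaves S0, S3, S7 unreachable — 3 in total.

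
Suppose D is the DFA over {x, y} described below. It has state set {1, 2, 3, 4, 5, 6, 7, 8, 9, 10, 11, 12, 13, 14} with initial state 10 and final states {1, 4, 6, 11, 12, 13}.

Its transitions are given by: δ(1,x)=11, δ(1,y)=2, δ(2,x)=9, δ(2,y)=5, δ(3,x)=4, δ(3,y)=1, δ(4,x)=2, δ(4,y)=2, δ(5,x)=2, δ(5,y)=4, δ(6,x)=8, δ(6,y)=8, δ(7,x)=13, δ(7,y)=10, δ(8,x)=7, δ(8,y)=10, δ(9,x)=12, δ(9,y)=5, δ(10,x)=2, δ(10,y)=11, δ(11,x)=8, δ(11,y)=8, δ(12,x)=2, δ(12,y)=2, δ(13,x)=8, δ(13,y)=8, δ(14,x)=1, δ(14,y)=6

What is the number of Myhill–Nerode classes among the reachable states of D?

States {1,3,6,14} cannot be reached from the start state, so discard them.
Initial partition by acceptance: {4,11,12,13} | {2,5,7,8,9,10}.
Refine {2,5,7,8,9,10} on symbol x: members go to different blocks, giving {2,5,8,10} and {7,9}.
On input x, block {2,5,8,10} splits into {2,8} and {5,10}.
The partition is now stable with 4 blocks: {4,11,12,13} | {2,8} | {7,9} | {5,10}.

4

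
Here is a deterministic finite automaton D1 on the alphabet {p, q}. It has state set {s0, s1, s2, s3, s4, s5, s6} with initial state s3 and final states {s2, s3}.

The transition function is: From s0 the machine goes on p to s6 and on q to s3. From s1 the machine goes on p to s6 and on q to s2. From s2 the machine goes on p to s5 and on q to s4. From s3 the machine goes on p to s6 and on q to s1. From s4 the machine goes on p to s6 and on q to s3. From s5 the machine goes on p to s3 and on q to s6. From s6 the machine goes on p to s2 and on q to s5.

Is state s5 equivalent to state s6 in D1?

First remove the unreachable states {s0}; 6 states remain.
Start with accepting vs non-accepting: {s2,s3} | {s1,s4,s5,s6}.
Refine {s1,s4,s5,s6} on symbol p: members go to different blocks, giving {s1,s4} and {s5,s6}.
No further refinement is possible. Final partition (3 blocks): {s2,s3} | {s1,s4} | {s5,s6}.
s5 and s6 lie in the same block of the stable partition, so they are equivalent — no string distinguishes them.

Yes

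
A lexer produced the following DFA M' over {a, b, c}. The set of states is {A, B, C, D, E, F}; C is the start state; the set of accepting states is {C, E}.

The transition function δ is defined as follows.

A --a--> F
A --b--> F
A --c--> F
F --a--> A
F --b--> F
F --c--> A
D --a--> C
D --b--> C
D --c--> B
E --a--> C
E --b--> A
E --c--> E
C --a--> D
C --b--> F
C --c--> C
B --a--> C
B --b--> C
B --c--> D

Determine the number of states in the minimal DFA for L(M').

3

First remove the unreachable states {E}; 5 states remain.
P0 = {C} | {A,B,D,F}.
On input a, block {A,B,D,F} splits into {A,F} and {B,D}.
Stable partition: {C} | {A,F} | {B,D} — 3 equivalence classes.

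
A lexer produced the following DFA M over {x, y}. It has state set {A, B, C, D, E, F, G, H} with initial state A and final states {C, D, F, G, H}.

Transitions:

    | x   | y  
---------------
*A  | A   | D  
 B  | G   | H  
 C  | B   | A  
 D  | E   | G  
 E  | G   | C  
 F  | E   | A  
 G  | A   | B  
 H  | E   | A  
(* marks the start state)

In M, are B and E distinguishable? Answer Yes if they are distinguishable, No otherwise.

First remove the unreachable states {F}; 7 states remain.
Start with accepting vs non-accepting: {C,D,G,H} | {A,B,E}.
Split {C,D,G,H} by δ(·,y) → {C,G,H} and {D}.
Refine {A,B,E} on symbol x: members go to different blocks, giving {B,E} and {A}.
Refine {C,G,H} on symbol x: members go to different blocks, giving {C,H} and {G}.
No further refinement is possible. Final partition (5 blocks): {C,H} | {B,E} | {D} | {A} | {G}.
B and E lie in the same block of the stable partition, so they are equivalent — no string distinguishes them.

No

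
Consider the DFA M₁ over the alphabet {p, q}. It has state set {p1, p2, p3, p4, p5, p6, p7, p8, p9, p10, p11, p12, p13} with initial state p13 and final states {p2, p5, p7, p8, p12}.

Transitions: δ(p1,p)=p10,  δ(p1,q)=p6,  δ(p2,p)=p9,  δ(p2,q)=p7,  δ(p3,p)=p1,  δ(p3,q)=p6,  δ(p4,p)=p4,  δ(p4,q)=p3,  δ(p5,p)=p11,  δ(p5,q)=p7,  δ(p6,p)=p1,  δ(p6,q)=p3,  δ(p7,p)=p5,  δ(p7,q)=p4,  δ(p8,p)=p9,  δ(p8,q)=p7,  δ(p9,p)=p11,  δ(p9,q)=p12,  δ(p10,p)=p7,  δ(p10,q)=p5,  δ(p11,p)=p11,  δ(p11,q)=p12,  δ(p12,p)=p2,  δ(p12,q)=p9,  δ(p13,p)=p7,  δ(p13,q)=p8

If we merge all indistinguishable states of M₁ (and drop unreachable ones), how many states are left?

8

Initial partition by acceptance: {p2,p5,p7,p8,p12} | {p1,p3,p4,p6,p9,p10,p11,p13}.
Refine {p2,p5,p7,p8,p12} on symbol p: members go to different blocks, giving {p2,p5,p8} and {p7,p12}.
Refine {p1,p3,p4,p6,p9,p10,p11,p13} on symbol p: members go to different blocks, giving {p1,p3,p4,p6,p9,p11} and {p10,p13}.
Split {p1,p3,p4,p6,p9,p11} by δ(·,p) → {p3,p4,p6,p9,p11} and {p1}.
On input p, block {p3,p4,p6,p9,p11} splits into {p4,p9,p11} and {p3,p6}.
Refine {p4,p9,p11} on symbol q: members go to different blocks, giving {p9,p11} and {p4}.
Refine {p7,p12} on symbol q: members go to different blocks, giving {p7} and {p12}.
No further refinement is possible. Final partition (8 blocks): {p2,p5,p8} | {p9,p11} | {p7} | {p10,p13} | {p1} | {p3,p6} | {p4} | {p12}.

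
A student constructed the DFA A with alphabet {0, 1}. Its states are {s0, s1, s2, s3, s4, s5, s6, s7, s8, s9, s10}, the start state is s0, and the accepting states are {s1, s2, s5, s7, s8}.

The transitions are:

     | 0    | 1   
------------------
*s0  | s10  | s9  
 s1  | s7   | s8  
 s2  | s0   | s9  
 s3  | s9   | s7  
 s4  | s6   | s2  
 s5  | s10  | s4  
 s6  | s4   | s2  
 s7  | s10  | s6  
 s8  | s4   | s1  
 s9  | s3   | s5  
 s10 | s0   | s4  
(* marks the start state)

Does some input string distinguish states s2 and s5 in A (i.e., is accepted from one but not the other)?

No

States {s1,s8} cannot be reached from the start state, so discard them.
Initial partition by acceptance: {s2,s5,s7} | {s0,s3,s4,s6,s9,s10}.
Refine {s0,s3,s4,s6,s9,s10} on symbol 1: members go to different blocks, giving {s3,s4,s6,s9} and {s0,s10}.
The partition is now stable with 3 blocks: {s2,s5,s7} | {s3,s4,s6,s9} | {s0,s10}.
s2 and s5 lie in the same block of the stable partition, so they are equivalent — no string distinguishes them.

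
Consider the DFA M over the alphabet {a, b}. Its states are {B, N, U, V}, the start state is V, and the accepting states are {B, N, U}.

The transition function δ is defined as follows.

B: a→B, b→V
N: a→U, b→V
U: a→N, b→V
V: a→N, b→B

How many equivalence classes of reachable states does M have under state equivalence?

2

Every state is reachable, so we keep all 4.
Initial partition by acceptance: {B,N,U} | {V}.
The partition is now stable with 2 blocks: {B,N,U} | {V}.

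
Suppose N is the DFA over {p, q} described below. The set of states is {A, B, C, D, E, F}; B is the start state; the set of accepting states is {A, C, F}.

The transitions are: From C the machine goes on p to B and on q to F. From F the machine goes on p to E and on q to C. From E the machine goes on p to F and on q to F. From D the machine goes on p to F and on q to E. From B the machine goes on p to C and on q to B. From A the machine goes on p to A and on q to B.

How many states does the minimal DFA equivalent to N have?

4

States {A,D} cannot be reached from the start state, so discard them.
Start with accepting vs non-accepting: {C,F} | {B,E}.
Split {B,E} by δ(·,q) → {B} and {E}.
On input p, block {C,F} splits into {C} and {F}.
Stable partition: {C} | {B} | {E} | {F} — 4 equivalence classes.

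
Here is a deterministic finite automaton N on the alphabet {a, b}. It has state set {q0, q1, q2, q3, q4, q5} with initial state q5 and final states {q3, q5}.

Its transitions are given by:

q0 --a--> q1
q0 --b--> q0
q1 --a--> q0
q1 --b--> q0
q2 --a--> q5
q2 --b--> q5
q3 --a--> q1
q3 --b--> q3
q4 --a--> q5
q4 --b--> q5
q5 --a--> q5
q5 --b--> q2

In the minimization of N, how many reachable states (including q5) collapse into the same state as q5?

First remove the unreachable states {q0,q1,q3,q4}; 2 states remain.
Initial partition by acceptance: {q5} | {q2}.
Stable partition: {q5} | {q2} — 2 equivalence classes.
State q5 belongs to the block {q5}, which has 1 states.

1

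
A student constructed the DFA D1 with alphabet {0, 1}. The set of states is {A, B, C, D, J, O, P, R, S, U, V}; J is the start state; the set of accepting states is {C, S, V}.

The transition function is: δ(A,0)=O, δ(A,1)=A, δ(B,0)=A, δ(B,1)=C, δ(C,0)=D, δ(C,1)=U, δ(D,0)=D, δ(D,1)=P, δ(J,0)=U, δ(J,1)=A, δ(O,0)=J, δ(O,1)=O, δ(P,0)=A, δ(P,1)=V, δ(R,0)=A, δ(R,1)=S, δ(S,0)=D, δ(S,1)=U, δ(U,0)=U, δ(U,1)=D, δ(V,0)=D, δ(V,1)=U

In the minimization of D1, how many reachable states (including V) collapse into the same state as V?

1

Reachable states from the start: {A,D,J,O,P,U,V}. Unreachable: {B,C,R,S} — drop them.
P0 = {V} | {A,D,J,O,P,U}.
On input 1, block {A,D,J,O,P,U} splits into {A,D,J,O,U} and {P}.
On input 1, block {A,D,J,O,U} splits into {A,J,O,U} and {D}.
Split {A,J,O,U} by δ(·,1) → {A,J,O} and {U}.
Split {A,J,O} by δ(·,0) → {A,O} and {J}.
On input 0, block {A,O} splits into {O} and {A}.
Stable partition: {V} | {O} | {P} | {D} | {U} | {J} | {A} — 7 equivalence classes.
State V belongs to the block {V}, which has 1 states.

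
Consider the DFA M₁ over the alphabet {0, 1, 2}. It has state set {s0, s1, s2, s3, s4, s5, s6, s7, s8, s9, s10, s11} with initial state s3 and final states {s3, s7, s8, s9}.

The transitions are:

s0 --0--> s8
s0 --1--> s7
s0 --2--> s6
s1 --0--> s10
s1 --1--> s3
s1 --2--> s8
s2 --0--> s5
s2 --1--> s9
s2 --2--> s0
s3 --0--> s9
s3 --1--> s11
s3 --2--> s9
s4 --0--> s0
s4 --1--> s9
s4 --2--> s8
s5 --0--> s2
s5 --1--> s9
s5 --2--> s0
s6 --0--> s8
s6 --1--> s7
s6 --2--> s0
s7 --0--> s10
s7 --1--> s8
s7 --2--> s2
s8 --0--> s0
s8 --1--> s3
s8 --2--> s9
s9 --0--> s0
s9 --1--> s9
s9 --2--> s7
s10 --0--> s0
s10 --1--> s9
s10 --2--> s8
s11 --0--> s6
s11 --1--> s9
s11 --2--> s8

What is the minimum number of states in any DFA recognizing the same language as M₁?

7

First remove the unreachable states {s1,s4}; 10 states remain.
Start with accepting vs non-accepting: {s3,s7,s8,s9} | {s0,s2,s5,s6,s10,s11}.
Split {s3,s7,s8,s9} by δ(·,0) → {s7,s8,s9} and {s3}.
Split {s7,s8,s9} by δ(·,1) → {s7,s9} and {s8}.
On input 1, block {s7,s9} splits into {s7} and {s9}.
On input 0, block {s0,s2,s5,s6,s10,s11} splits into {s2,s5,s10,s11} and {s0,s6}.
Split {s2,s5,s10,s11} by δ(·,0) → {s2,s5} and {s10,s11}.
No further refinement is possible. Final partition (7 blocks): {s7} | {s2,s5} | {s3} | {s8} | {s9} | {s0,s6} | {s10,s11}.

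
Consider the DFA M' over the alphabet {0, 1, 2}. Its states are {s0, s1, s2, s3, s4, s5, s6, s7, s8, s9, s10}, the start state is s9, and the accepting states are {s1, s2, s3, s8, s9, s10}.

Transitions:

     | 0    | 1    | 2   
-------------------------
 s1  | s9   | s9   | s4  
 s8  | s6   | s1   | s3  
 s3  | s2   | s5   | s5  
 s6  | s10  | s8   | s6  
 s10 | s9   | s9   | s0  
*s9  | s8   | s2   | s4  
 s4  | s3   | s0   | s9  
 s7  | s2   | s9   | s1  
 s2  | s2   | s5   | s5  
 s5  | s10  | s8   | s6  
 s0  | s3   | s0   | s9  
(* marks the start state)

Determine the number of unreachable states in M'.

1

BFS from s9 reaches {s0, s1, s2, s3, s4, s5, s6, s8, s9, s10}; the 1 state(s) s7 are never visited.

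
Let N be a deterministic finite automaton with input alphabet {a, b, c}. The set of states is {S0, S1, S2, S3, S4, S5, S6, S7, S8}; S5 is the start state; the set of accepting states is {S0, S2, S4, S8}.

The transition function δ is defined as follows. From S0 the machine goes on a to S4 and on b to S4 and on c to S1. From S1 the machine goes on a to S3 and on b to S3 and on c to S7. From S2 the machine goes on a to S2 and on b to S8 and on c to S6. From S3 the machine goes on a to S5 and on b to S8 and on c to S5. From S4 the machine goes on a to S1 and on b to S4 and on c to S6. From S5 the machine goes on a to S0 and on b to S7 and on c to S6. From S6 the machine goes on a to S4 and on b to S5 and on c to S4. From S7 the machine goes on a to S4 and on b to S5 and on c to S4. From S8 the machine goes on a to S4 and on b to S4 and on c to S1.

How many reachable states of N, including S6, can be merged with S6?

Reachable states from the start: {S0,S1,S3,S4,S5,S6,S7,S8}. Unreachable: {S2} — drop them.
Start with accepting vs non-accepting: {S0,S4,S8} | {S1,S3,S5,S6,S7}.
On input a, block {S0,S4,S8} splits into {S0,S8} and {S4}.
Split {S1,S3,S5,S6,S7} by δ(·,a) → {S1,S3} and {S6,S7} and {S5}.
Refine {S1,S3} on symbol a: members go to different blocks, giving {S1} and {S3}.
Stable partition: {S0,S8} | {S1} | {S4} | {S6,S7} | {S5} | {S3} — 6 equivalence classes.
The equivalence class containing S6 is {S6,S7}, of size 2.

2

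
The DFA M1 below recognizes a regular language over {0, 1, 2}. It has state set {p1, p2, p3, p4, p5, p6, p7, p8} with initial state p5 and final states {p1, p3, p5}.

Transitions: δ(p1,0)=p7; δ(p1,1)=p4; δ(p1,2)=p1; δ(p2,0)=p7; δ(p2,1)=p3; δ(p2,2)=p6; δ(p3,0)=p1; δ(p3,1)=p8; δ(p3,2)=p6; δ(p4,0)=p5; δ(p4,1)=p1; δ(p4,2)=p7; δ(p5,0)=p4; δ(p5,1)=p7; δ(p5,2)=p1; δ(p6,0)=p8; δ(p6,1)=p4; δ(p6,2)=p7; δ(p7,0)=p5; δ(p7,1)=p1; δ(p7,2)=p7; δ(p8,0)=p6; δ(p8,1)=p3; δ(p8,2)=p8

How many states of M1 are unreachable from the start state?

BFS from p5 reaches {p1, p4, p5, p7}; the 4 state(s) p2, p3, p6, p8 are never visited.

4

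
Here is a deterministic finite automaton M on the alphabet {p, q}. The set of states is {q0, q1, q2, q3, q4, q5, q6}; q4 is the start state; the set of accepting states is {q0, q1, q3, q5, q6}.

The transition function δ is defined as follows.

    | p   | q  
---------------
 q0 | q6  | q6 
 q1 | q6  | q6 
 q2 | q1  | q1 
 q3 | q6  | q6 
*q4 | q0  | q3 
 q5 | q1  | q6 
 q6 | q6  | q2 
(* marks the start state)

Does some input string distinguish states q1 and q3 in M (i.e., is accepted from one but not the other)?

No

States {q5} cannot be reached from the start state, so discard them.
Start with accepting vs non-accepting: {q0,q1,q3,q6} | {q2,q4}.
Split {q0,q1,q3,q6} by δ(·,q) → {q0,q1,q3} and {q6}.
Stable partition: {q0,q1,q3} | {q2,q4} | {q6} — 3 equivalence classes.
q1 and q3 lie in the same block of the stable partition, so they are equivalent — no string distinguishes them.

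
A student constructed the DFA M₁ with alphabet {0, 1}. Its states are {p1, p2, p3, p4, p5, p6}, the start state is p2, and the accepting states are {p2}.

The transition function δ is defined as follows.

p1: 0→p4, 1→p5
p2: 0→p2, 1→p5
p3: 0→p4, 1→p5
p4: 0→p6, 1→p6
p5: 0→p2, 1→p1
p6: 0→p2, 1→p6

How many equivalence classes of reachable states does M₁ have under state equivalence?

Reachable states from the start: {p1,p2,p4,p5,p6}. Unreachable: {p3} — drop them.
P0 = {p2} | {p1,p4,p5,p6}.
On input 0, block {p1,p4,p5,p6} splits into {p1,p4} and {p5,p6}.
Split {p1,p4} by δ(·,0) → {p1} and {p4}.
Split {p5,p6} by δ(·,1) → {p5} and {p6}.
The partition is now stable with 5 blocks: {p2} | {p1} | {p5} | {p4} | {p6}.

5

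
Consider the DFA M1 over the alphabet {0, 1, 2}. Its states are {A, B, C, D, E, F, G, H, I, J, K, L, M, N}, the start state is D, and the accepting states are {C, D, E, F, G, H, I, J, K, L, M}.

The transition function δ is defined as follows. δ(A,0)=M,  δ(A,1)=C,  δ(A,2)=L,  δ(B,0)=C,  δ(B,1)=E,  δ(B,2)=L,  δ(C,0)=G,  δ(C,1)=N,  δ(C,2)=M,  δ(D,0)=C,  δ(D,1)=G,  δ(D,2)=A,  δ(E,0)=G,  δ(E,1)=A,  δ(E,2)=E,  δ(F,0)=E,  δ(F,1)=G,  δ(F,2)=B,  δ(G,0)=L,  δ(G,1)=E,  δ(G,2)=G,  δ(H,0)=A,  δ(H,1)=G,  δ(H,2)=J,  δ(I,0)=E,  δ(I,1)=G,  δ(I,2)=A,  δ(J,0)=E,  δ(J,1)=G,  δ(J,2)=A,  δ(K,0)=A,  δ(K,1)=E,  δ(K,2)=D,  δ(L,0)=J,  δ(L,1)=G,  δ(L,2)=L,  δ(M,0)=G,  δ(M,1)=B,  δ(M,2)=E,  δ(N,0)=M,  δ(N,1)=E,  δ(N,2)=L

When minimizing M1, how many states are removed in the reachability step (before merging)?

BFS from D reaches {A, B, C, D, E, G, J, L, M, N}; the 4 state(s) F, H, I, K are never visited.

4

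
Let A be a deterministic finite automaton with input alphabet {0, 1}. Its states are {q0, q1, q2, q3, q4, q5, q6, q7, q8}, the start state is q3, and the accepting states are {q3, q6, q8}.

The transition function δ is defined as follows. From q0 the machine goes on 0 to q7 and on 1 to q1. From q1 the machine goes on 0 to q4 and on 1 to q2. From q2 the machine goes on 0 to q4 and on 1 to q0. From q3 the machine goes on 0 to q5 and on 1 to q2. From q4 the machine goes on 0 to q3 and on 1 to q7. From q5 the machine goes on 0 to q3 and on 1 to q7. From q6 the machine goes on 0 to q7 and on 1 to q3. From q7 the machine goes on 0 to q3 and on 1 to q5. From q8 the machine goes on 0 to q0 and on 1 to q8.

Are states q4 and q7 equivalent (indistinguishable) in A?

Yes

First remove the unreachable states {q6,q8}; 7 states remain.
Start with accepting vs non-accepting: {q3} | {q0,q1,q2,q4,q5,q7}.
Split {q0,q1,q2,q4,q5,q7} by δ(·,0) → {q0,q1,q2} and {q4,q5,q7}.
Stable partition: {q3} | {q0,q1,q2} | {q4,q5,q7} — 3 equivalence classes.
q4 and q7 lie in the same block of the stable partition, so they are equivalent — no string distinguishes them.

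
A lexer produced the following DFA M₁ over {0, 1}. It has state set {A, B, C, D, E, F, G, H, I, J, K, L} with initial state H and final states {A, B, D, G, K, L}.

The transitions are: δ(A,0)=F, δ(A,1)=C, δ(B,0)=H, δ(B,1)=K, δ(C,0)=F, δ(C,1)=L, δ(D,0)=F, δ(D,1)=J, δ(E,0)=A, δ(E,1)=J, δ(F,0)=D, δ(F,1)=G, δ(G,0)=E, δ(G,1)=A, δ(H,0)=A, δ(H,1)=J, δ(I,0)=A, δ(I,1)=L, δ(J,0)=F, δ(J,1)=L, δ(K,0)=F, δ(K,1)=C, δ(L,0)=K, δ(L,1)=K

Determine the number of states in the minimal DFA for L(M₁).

6

States {B,I} cannot be reached from the start state, so discard them.
Initial partition by acceptance: {A,D,G,K,L} | {C,E,F,H,J}.
Refine {A,D,G,K,L} on symbol 0: members go to different blocks, giving {A,D,G,K} and {L}.
Split {A,D,G,K} by δ(·,1) → {A,D,K} and {G}.
On input 0, block {C,E,F,H,J} splits into {E,F,H} and {C,J}.
On input 1, block {E,F,H} splits into {E,H} and {F}.
Stable partition: {A,D,K} | {E,H} | {L} | {G} | {C,J} | {F} — 6 equivalence classes.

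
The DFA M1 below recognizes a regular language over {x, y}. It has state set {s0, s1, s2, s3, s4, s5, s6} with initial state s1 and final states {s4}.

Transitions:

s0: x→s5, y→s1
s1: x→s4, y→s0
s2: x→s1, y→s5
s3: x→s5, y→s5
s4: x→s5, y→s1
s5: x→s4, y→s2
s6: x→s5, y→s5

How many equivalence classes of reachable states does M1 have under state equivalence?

Reachable states from the start: {s0,s1,s2,s4,s5}. Unreachable: {s3,s6} — drop them.
Start with accepting vs non-accepting: {s4} | {s0,s1,s2,s5}.
On input x, block {s0,s1,s2,s5} splits into {s0,s2} and {s1,s5}.
The partition is now stable with 3 blocks: {s4} | {s0,s2} | {s1,s5}.

3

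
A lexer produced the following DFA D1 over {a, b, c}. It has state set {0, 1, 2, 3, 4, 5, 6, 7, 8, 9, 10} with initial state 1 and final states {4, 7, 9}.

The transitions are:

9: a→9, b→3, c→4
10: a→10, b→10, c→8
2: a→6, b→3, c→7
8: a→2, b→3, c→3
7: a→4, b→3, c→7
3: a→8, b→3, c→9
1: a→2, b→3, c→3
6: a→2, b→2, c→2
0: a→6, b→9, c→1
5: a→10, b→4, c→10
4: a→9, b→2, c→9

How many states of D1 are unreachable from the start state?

No path from 1 leads to 0, 5, 10; the other 8 states are all reachable.

3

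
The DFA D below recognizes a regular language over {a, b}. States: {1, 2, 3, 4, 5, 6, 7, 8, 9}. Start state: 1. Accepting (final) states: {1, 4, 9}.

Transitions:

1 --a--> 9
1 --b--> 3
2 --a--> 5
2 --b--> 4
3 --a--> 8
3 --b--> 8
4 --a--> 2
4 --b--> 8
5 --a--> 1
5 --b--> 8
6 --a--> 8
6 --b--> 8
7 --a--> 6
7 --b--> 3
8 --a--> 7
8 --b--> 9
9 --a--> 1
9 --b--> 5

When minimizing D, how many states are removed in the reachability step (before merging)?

2

Starting at 1 and following transitions, the reachable set is {1, 3, 5, 6, 7, 8, 9}. That leaves 2, 4 unreachable — 2 in total.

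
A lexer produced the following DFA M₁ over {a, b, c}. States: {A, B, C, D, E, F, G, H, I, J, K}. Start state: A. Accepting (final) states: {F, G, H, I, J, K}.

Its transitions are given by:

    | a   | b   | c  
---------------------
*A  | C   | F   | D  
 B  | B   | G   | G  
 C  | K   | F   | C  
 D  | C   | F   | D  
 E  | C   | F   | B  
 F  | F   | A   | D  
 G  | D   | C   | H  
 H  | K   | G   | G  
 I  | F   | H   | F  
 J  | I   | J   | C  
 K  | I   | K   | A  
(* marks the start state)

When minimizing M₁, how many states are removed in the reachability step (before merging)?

BFS from A reaches {A, C, D, F, G, H, I, K}; the 3 state(s) B, E, J are never visited.

3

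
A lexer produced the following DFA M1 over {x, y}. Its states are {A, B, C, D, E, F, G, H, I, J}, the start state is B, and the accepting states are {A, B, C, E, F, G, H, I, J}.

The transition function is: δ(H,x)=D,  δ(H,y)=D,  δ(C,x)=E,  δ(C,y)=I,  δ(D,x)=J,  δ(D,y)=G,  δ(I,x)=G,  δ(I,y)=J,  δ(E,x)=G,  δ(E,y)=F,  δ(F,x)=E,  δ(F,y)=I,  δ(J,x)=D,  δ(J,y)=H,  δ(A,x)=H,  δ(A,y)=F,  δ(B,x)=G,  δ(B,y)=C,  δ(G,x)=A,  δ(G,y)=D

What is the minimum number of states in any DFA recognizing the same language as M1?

8

Start with accepting vs non-accepting: {A,B,C,E,F,G,H,I,J} | {D}.
On input x, block {A,B,C,E,F,G,H,I,J} splits into {A,B,C,E,F,G,I} and {H,J}.
Split {A,B,C,E,F,G,I} by δ(·,x) → {B,C,E,F,G,I} and {A}.
Refine {B,C,E,F,G,I} on symbol x: members go to different blocks, giving {B,C,E,F,I} and {G}.
On input x, block {B,C,E,F,I} splits into {B,E,I} and {C,F}.
On input y, block {B,E,I} splits into {B,E} and {I}.
Split {H,J} by δ(·,y) → {H} and {J}.
Stable partition: {B,E} | {D} | {H} | {A} | {G} | {C,F} | {I} | {J} — 8 equivalence classes.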